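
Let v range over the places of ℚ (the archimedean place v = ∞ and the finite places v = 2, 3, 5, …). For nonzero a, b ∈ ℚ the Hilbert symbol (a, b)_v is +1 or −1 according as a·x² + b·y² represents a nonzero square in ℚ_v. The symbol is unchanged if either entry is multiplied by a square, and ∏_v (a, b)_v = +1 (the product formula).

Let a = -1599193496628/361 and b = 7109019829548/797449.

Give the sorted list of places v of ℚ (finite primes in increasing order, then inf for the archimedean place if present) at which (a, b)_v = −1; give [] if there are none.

[2, 3, 7, 13, 29, 31]

Mod squares: a ≡ -596037, b ≡ 245427. Check v ∈ {∞, 2, 3, 7, 13, 17, 19, 23, 29, 31, 47}.
v=31: a=31^1·(≡30), b=31^1·(≡17) mod 31; (30|31)=-1, (17|31)=-1; (−1)^{1·1·15}·(-1)^1·(-1)^1 = -1.
v=3: a=3^5·(≡2), b=3^5·(≡2) mod 3; (2|3)=-1, (2|3)=-1; (−1)^{5·5·1}·(-1)^5·(-1)^5 = -1.
v=29: a=29^1·(≡18), b=29^1·(≡9) mod 29; (18|29)=-1, (9|29)=+1; (−1)^{1·1·14}·(-1)^1·(+1)^1 = -1.
v=7: a=7^2·(≡3), b=7^1·(≡6) mod 7; (3|7)=-1, (6|7)=-1; (−1)^{2·1·3}·(-1)^1·(-1)^2 = -1.
v=17: a=17^1·(≡5), b=17^0·(≡16) mod 17; (5|17)=-1, (16|17)=+1; (−1)^{1·0·8}·(-1)^0·(+1)^1 = +1.
v=2: v_2(a)=2, v_2(b)=2; units ≡ 3, 3 (mod 8); ε·ε+αω+βω = 1·1+2·1+2·1 ≡ 1  ⇒  (a,b)_2 = -1.
v=13: a=13^3·(≡11), b=13^3·(≡4) mod 13; (11|13)=-1, (4|13)=+1; (−1)^{3·3·6}·(-1)^3·(+1)^3 = -1.
v=∞: -596037 < 0 and 245427 > 0  ⇒  (a,b)_∞ = +1.
v=19: a=19^-2·(≡2), b=19^-2·(≡1) mod 19; (2|19)=-1, (1|19)=+1; (−1)^{-2·-2·9}·(-1)^-2·(+1)^-2 = +1.
v=47: a=47^0·(≡4), b=47^-2·(≡15) mod 47; (4|47)=+1, (15|47)=-1; (−1)^{0·-2·23}·(+1)^-2·(-1)^0 = +1.
v=23: a=23^0·(≡1), b=23^2·(≡17) mod 23; (1|23)=+1, (17|23)=-1; (−1)^{0·2·11}·(+1)^2·(-1)^0 = +1.
|Ram(-596037, 245427)| = 6, even; anisotropic at {2, 3, 7, 13, 29, 31}.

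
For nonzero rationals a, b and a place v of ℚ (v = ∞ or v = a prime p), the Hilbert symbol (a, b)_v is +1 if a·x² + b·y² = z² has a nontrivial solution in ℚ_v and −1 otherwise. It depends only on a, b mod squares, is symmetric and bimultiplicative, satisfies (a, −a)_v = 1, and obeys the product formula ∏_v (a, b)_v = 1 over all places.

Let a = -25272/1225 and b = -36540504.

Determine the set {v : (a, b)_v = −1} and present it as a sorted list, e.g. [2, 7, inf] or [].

Mod squares: a ≡ -78, b ≡ -6006. Check v ∈ {∞, 2, 3, 5, 7, 11, 13}.
v=13: a=13^1·(≡2), b=13^3·(≡8) mod 13; (2|13)=-1, (8|13)=-1; (−1)^{1·3·6}·(-1)^3·(-1)^1 = +1.
v=3: a=3^5·(≡1), b=3^3·(≡2) mod 3; (1|3)=+1, (2|3)=-1; (−1)^{5·3·1}·(+1)^3·(-1)^5 = +1.
v=5: a=5^-2·(≡2), b=5^0·(≡1) mod 5; (2|5)=-1, (1|5)=+1; (−1)^{-2·0·2}·(-1)^0·(+1)^-2 = +1.
v=2: v_2(a)=3, v_2(b)=3; units ≡ 1, 5 (mod 8); ε·ε+αω+βω = 0·0+3·1+3·0 ≡ 1  ⇒  (a,b)_2 = -1.
v=7: a=7^-2·(≡3), b=7^1·(≡3) mod 7; (3|7)=-1, (3|7)=-1; (−1)^{-2·1·3}·(-1)^1·(-1)^-2 = -1.
v=∞: -78 < 0 and -6006 < 0  ⇒  (a,b)_∞ = -1.
v=11: a=11^0·(≡7), b=11^1·(≡4) mod 11; (7|11)=-1, (4|11)=+1; (−1)^{0·1·5}·(-1)^1·(+1)^0 = -1.
|Ram(-78, -6006)| = 4, even; anisotropic at {2, 7, 11, ∞}.

[2, 7, 11, inf]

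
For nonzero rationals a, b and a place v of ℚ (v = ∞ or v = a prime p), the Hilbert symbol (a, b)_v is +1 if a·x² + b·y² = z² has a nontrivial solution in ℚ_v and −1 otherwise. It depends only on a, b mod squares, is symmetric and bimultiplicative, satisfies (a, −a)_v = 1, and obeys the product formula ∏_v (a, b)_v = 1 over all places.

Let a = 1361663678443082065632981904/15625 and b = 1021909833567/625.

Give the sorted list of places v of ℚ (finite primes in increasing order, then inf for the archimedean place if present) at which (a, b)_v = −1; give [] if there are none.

[7, 17, 23, 29, 37, 41]

(a, b) ≡ (6601, 127687) mod (ℚ^×)²; places V = {2, 3, 5, 7, 17, 23, 29, 37, 41, ∞}.
(a,b)_23: α=5, u≡21; β=2, v≡17 (mod 23); (21|23)=-1, (17|23)=-1; sign (−1)^0·-1^2·-1^5 = -1.
(a,b)_7: α=3, u≡6; β=1, v≡3 (mod 7); (6|7)=-1, (3|7)=-1; sign (−1)^1·-1^1·-1^3 = -1.
(a,b)_5: α=-6, u≡4; β=-4, v≡2 (mod 5); (4|5)=+1, (2|5)=-1; sign (−1)^0·+1^-4·-1^-6 = +1.
(a,b)_37: α=2, u≡22; β=1, v≡36 (mod 37); (22|37)=-1, (36|37)=+1; sign (−1)^0·-1^1·+1^2 = -1.
(a,b)_∞: sgn(6601)=+, sgn(127687)=+, so +1.
(a,b)_2: α=4, β=0; u≡1, v≡7 (mod 8); ε(u)ε(v)=0·1, αω(v)=4·0, βω(u)=0·0; sum ≡ 0  ⇒  +1.
(a,b)_3: α=0, u≡1; β=2, v≡1 (mod 3); (1|3)=+1, (1|3)=+1; sign (−1)^0·+1^2·+1^0 = +1.
(a,b)_29: α=2, u≡12; β=1, v≡7 (mod 29); (12|29)=-1, (7|29)=+1; sign (−1)^0·-1^1·+1^2 = -1.
(a,b)_17: α=2, u≡14; β=1, v≡7 (mod 17); (14|17)=-1, (7|17)=-1; sign (−1)^0·-1^1·-1^2 = -1.
(a,b)_41: α=5, u≡24; β=2, v≡27 (mod 41); (24|41)=-1, (27|41)=-1; sign (−1)^0·-1^2·-1^5 = -1.
(6601, 127687 / ℚ) ramifies at {7, 17, 23, 29, 37, 41}: a division algebra.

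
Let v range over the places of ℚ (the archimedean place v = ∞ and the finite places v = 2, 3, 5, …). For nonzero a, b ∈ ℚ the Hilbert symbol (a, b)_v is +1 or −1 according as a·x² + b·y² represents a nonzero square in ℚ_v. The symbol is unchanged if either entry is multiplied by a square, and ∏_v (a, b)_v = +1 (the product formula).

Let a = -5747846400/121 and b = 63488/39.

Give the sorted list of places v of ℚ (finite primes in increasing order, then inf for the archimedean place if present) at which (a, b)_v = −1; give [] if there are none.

(a, b) ≡ (-99789, 2418) mod (ℚ^×)²; places V = {2, 3, 5, 11, 13, 29, 31, 37, ∞}.
(a,b)_3: α=3, u≡1; β=-1, v≡2 (mod 3); (1|3)=+1, (2|3)=-1; sign (−1)^1·+1^-1·-1^3 = +1.
(a,b)_29: α=1, u≡12; β=0, v≡21 (mod 29); (12|29)=-1, (21|29)=-1; sign (−1)^0·-1^0·-1^1 = -1.
(a,b)_2: α=8, β=11; u≡3, v≡1 (mod 8); ε(u)ε(v)=1·0, αω(v)=8·0, βω(u)=11·1; sum ≡ 1  ⇒  -1.
(a,b)_5: α=2, u≡4; β=0, v≡2 (mod 5); (4|5)=+1, (2|5)=-1; sign (−1)^0·+1^0·-1^2 = +1.
(a,b)_11: α=-2, u≡1; β=0, v≡3 (mod 11); (1|11)=+1, (3|11)=+1; sign (−1)^0·+1^0·+1^-2 = +1.
(a,b)_31: α=1, u≡7; β=1, v≡8 (mod 31); (7|31)=+1, (8|31)=+1; sign (−1)^1·+1^1·+1^1 = -1.
(a,b)_∞: sgn(-99789)=−, sgn(2418)=+, so +1.
(a,b)_13: α=0, u≡4; β=-1, v≡3 (mod 13); (4|13)=+1, (3|13)=+1; sign (−1)^0·+1^-1·+1^0 = +1.
(a,b)_37: α=1, u≡26; β=0, v≡35 (mod 37); (26|37)=+1, (35|37)=-1; sign (−1)^0·+1^0·-1^1 = -1.
Ram(-99789, 2418) = {2, 29, 31, 37}; no ℚ_2-point on the conic.

[2, 29, 31, 37]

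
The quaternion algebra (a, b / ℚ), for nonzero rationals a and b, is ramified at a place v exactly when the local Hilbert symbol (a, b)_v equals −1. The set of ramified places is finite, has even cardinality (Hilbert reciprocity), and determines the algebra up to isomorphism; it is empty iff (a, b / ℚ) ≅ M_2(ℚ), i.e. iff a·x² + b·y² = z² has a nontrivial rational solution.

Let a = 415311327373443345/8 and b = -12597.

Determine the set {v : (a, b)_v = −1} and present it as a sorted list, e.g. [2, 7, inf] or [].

Mod squares: a ≡ 2210, b ≡ -12597. Check v ∈ {∞, 2, 3, 5, 13, 17, 19}.
v=∞: 2210 > 0 and -12597 < 0  ⇒  (a,b)_∞ = +1.
v=3: a=3^10·(≡2), b=3^1·(≡1) mod 3; (2|3)=-1, (1|3)=+1; (−1)^{10·1·1}·(-1)^1·(+1)^10 = -1.
v=2: v_2(a)=-3, v_2(b)=0; units ≡ 1, 3 (mod 8); ε·ε+αω+βω = 0·1+-3·1+0·0 ≡ 1  ⇒  (a,b)_2 = -1.
v=13: a=13^3·(≡1), b=13^1·(≡6) mod 13; (1|13)=+1, (6|13)=-1; (−1)^{3·1·6}·(+1)^1·(-1)^3 = -1.
v=19: a=19^4·(≡9), b=19^1·(≡2) mod 19; (9|19)=+1, (2|19)=-1; (−1)^{4·1·9}·(+1)^1·(-1)^4 = +1.
v=5: a=5^1·(≡3), b=5^0·(≡3) mod 5; (3|5)=-1, (3|5)=-1; (−1)^{1·0·2}·(-1)^0·(-1)^1 = -1.
v=17: a=17^3·(≡14), b=17^1·(≡7) mod 17; (14|17)=-1, (7|17)=-1; (−1)^{3·1·8}·(-1)^1·(-1)^3 = +1.
(2210, -12597 / ℚ) ramifies at {2, 3, 5, 13}: a division algebra.

[2, 3, 5, 13]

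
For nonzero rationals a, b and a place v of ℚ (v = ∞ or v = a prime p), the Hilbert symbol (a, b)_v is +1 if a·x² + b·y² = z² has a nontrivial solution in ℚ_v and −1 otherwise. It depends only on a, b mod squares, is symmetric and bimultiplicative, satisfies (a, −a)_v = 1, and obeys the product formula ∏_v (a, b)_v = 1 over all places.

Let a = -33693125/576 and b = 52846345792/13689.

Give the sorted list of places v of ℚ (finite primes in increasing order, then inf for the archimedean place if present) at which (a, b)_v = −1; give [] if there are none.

[31, 53]

Mod squares: a ≡ -53909, b ≡ 2857177. Check v ∈ {∞, 2, 3, 5, 13, 17, 31, 37, 47, 53}.
v=53: a=53^0·(≡48), b=53^1·(≡3) mod 53; (48|53)=-1, (3|53)=-1; (−1)^{0·1·26}·(-1)^1·(-1)^0 = -1.
v=3: a=3^-2·(≡1), b=3^-4·(≡1) mod 3; (1|3)=+1, (1|3)=+1; (−1)^{-2·-4·1}·(+1)^-4·(+1)^-2 = +1.
v=13: a=13^0·(≡7), b=13^-2·(≡2) mod 13; (7|13)=-1, (2|13)=-1; (−1)^{0·-2·6}·(-1)^-2·(-1)^0 = +1.
v=2: v_2(a)=-6, v_2(b)=6; units ≡ 3, 1 (mod 8); ε·ε+αω+βω = 1·0+-6·0+6·1 ≡ 0  ⇒  (a,b)_2 = +1.
v=31: a=31^1·(≡25), b=31^1·(≡1) mod 31; (25|31)=+1, (1|31)=+1; (−1)^{1·1·15}·(+1)^1·(+1)^1 = -1.
v=37: a=37^1·(≡15), b=37^1·(≡8) mod 37; (15|37)=-1, (8|37)=-1; (−1)^{1·1·18}·(-1)^1·(-1)^1 = +1.
v=∞: -53909 < 0 and 2857177 > 0  ⇒  (a,b)_∞ = +1.
v=17: a=17^0·(≡13), b=17^2·(≡13) mod 17; (13|17)=+1, (13|17)=+1; (−1)^{0·2·8}·(+1)^2·(+1)^0 = +1.
v=5: a=5^4·(≡1), b=5^0·(≡3) mod 5; (1|5)=+1, (3|5)=-1; (−1)^{4·0·2}·(+1)^0·(-1)^4 = +1.
v=47: a=47^1·(≡17), b=47^1·(≡26) mod 47; (17|47)=+1, (26|47)=-1; (−1)^{1·1·23}·(+1)^1·(-1)^1 = +1.
(-53909, 2857177 / ℚ) ramifies at {31, 53}: a division algebra.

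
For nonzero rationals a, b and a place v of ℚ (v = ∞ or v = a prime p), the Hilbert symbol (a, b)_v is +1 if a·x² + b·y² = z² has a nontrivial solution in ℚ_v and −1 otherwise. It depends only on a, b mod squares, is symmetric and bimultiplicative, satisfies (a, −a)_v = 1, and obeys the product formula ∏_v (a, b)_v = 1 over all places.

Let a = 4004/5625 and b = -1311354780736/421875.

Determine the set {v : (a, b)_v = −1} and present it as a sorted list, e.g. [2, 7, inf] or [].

(a, b) ≡ (1001, -3) mod (ℚ^×)²; places V = {2, 3, 5, 7, 11, 13, ∞}.
(a,b)_11: α=1, u≡3; β=4, v≡2 (mod 11); (3|11)=+1, (2|11)=-1; sign (−1)^0·+1^4·-1^1 = -1.
(a,b)_7: α=1, u≡3; β=2, v≡4 (mod 7); (3|7)=-1, (4|7)=+1; sign (−1)^0·-1^2·+1^1 = +1.
(a,b)_3: α=-2, u≡2; β=-3, v≡2 (mod 3); (2|3)=-1, (2|3)=-1; sign (−1)^0·-1^-3·-1^-2 = -1.
(a,b)_5: α=-4, u≡1; β=-6, v≡2 (mod 5); (1|5)=+1, (2|5)=-1; sign (−1)^0·+1^-6·-1^-4 = +1.
(a,b)_∞: sgn(1001)=+, sgn(-3)=−, so +1.
(a,b)_2: α=2, β=6; u≡1, v≡5 (mod 8); ε(u)ε(v)=0·0, αω(v)=2·1, βω(u)=6·0; sum ≡ 0  ⇒  +1.
(a,b)_13: α=1, u≡1; β=4, v≡9 (mod 13); (1|13)=+1, (9|13)=+1; sign (−1)^0·+1^4·+1^1 = +1.
|Ram(1001, -3)| = 2, even; anisotropic at {3, 11}.

[3, 11]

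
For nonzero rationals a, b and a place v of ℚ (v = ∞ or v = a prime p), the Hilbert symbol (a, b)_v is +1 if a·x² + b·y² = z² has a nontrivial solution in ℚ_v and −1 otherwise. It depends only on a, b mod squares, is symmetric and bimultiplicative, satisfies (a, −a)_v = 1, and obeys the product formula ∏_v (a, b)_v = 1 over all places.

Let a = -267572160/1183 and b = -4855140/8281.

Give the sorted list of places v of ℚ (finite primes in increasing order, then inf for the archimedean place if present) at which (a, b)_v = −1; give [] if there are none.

[2, 5, 37, inf]

Mod squares: a ≡ -40145, b ≡ -185. Check v ∈ {∞, 2, 3, 5, 7, 13, 31, 37}.
v=13: a=13^-2·(≡4), b=13^-2·(≡10) mod 13; (4|13)=+1, (10|13)=+1; (−1)^{-2·-2·6}·(+1)^-2·(+1)^-2 = +1.
v=5: a=5^1·(≡1), b=5^1·(≡2) mod 5; (1|5)=+1, (2|5)=-1; (−1)^{1·1·2}·(+1)^1·(-1)^1 = -1.
v=37: a=37^1·(≡30), b=37^1·(≡29) mod 37; (30|37)=+1, (29|37)=-1; (−1)^{1·1·18}·(+1)^1·(-1)^1 = -1.
v=31: a=31^1·(≡25), b=31^0·(≡20) mod 31; (25|31)=+1, (20|31)=+1; (−1)^{1·0·15}·(+1)^0·(+1)^1 = +1.
v=3: a=3^6·(≡1), b=3^8·(≡1) mod 3; (1|3)=+1, (1|3)=+1; (−1)^{6·8·1}·(+1)^8·(+1)^6 = +1.
v=∞: -40145 < 0 and -185 < 0  ⇒  (a,b)_∞ = -1.
v=2: v_2(a)=6, v_2(b)=2; units ≡ 7, 7 (mod 8); ε·ε+αω+βω = 1·1+6·0+2·0 ≡ 1  ⇒  (a,b)_2 = -1.
v=7: a=7^-1·(≡5), b=7^-2·(≡4) mod 7; (5|7)=-1, (4|7)=+1; (−1)^{-1·-2·3}·(-1)^-2·(+1)^-1 = +1.
(-40145, -185 / ℚ) ramifies at {2, 5, 37, ∞}: a division algebra.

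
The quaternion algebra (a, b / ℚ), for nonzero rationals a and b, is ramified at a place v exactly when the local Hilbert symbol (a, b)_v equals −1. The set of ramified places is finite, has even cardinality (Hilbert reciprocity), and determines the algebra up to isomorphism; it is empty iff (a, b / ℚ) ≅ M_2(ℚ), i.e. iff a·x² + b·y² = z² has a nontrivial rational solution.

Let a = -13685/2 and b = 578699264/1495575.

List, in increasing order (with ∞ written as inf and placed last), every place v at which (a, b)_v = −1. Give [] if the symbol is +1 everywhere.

Mod squares: a ≡ -27370, b ≡ 4807. Check v ∈ {∞, 2, 3, 5, 7, 11, 13, 17, 19, 23}.
v=17: a=17^1·(≡14), b=17^-2·(≡15) mod 17; (14|17)=-1, (15|17)=+1; (−1)^{1·-2·8}·(-1)^-2·(+1)^1 = +1.
v=23: a=23^1·(≡13), b=23^-1·(≡9) mod 23; (13|23)=+1, (9|23)=+1; (−1)^{1·-1·11}·(+1)^-1·(+1)^1 = -1.
v=3: a=3^0·(≡2), b=3^-2·(≡1) mod 3; (2|3)=-1, (1|3)=+1; (−1)^{0·-2·1}·(-1)^-2·(+1)^0 = +1.
v=5: a=5^1·(≡4), b=5^-2·(≡3) mod 5; (4|5)=+1, (3|5)=-1; (−1)^{1·-2·2}·(+1)^-2·(-1)^1 = -1.
v=13: a=13^0·(≡2), b=13^2·(≡10) mod 13; (2|13)=-1, (10|13)=+1; (−1)^{0·2·6}·(-1)^2·(+1)^0 = +1.
v=19: a=19^0·(≡7), b=19^1·(≡17) mod 19; (7|19)=+1, (17|19)=+1; (−1)^{0·1·9}·(+1)^1·(+1)^0 = +1.
v=7: a=7^1·(≡6), b=7^0·(≡6) mod 7; (6|7)=-1, (6|7)=-1; (−1)^{1·0·3}·(-1)^0·(-1)^1 = -1.
v=∞: -27370 < 0 and 4807 > 0  ⇒  (a,b)_∞ = +1.
v=2: v_2(a)=-1, v_2(b)=14; units ≡ 3, 7 (mod 8); ε·ε+αω+βω = 1·1+-1·0+14·1 ≡ 1  ⇒  (a,b)_2 = -1.
v=11: a=11^0·(≡5), b=11^1·(≡7) mod 11; (5|11)=+1, (7|11)=-1; (−1)^{0·1·5}·(+1)^1·(-1)^0 = +1.
Ram(-27370, 4807) = {2, 5, 7, 23}; no ℚ_2-point on the conic.

[2, 5, 7, 23]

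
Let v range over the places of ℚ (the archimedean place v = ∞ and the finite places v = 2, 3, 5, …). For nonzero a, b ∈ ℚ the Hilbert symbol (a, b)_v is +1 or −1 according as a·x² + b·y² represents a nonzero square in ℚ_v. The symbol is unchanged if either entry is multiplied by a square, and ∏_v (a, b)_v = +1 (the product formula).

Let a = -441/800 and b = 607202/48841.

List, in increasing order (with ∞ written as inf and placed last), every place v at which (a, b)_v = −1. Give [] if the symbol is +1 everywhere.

[]

(a, b) ≡ (-2, 2) mod (ℚ^×)²; places V = {2, 3, 5, 7, 13, 17, 19, 29, ∞}.
(a,b)_19: α=0, u≡17; β=2, v≡13 (mod 19); (17|19)=+1, (13|19)=-1; sign (−1)^0·+1^2·-1^0 = +1.
(a,b)_13: α=0, u≡2; β=-2, v≡8 (mod 13); (2|13)=-1, (8|13)=-1; sign (−1)^0·-1^-2·-1^0 = +1.
(a,b)_2: α=-5, β=1; u≡7, v≡1 (mod 8); ε(u)ε(v)=1·0, αω(v)=-5·0, βω(u)=1·0; sum ≡ 0  ⇒  +1.
(a,b)_3: α=2, u≡1; β=0, v≡2 (mod 3); (1|3)=+1, (2|3)=-1; sign (−1)^0·+1^0·-1^2 = +1.
(a,b)_29: α=0, u≡15; β=2, v≡11 (mod 29); (15|29)=-1, (11|29)=-1; sign (−1)^0·-1^2·-1^0 = +1.
(a,b)_5: α=-2, u≡2; β=0, v≡2 (mod 5); (2|5)=-1, (2|5)=-1; sign (−1)^0·-1^0·-1^-2 = +1.
(a,b)_7: α=2, u≡6; β=0, v≡4 (mod 7); (6|7)=-1, (4|7)=+1; sign (−1)^0·-1^0·+1^2 = +1.
(a,b)_17: α=0, u≡1; β=-2, v≡4 (mod 17); (1|17)=+1, (4|17)=+1; sign (−1)^0·+1^-2·+1^0 = +1.
(a,b)_∞: sgn(-2)=−, sgn(2)=+, so +1.
Every local symbol is +1, so the conic -2·x² + 2·y² = z² has ℚ_v-points for all v and hence a ℚ-point; (a, b / ℚ) ≅ M_2(ℚ).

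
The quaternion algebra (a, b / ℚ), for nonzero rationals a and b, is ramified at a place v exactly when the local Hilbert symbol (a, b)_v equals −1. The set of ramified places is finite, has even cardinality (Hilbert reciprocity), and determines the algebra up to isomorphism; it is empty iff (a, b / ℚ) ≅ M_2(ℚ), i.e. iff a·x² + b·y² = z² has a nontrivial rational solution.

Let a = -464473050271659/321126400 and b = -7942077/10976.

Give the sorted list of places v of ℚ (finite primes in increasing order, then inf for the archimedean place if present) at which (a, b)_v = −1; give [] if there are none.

[2, 7, 11, 13, 17, inf]

(a, b) ≡ (-11, -102102) mod (ℚ^×)²; places V = {2, 3, 5, 7, 11, 13, 17, ∞}.
(a,b)_17: α=2, u≡3; β=1, v≡12 (mod 17); (3|17)=-1, (12|17)=-1; sign (−1)^0·-1^1·-1^2 = -1.
(a,b)_5: α=-2, u≡1; β=0, v≡3 (mod 5); (1|5)=+1, (3|5)=-1; sign (−1)^0·+1^0·-1^-2 = +1.
(a,b)_3: α=10, u≡1; β=3, v≡1 (mod 3); (1|3)=+1, (1|3)=+1; sign (−1)^0·+1^3·+1^10 = +1.
(a,b)_2: α=-18, β=-5; u≡5, v≡5 (mod 8); ε(u)ε(v)=0·0, αω(v)=-18·1, βω(u)=-5·1; sum ≡ 1  ⇒  -1.
(a,b)_∞: sgn(-11)=−, sgn(-102102)=−, so -1.
(a,b)_11: α=5, u≡10; β=3, v≡8 (mod 11); (10|11)=-1, (8|11)=-1; sign (−1)^1·-1^3·-1^5 = -1.
(a,b)_13: α=2, u≡8; β=1, v≡8 (mod 13); (8|13)=-1, (8|13)=-1; sign (−1)^0·-1^1·-1^2 = -1.
(a,b)_7: α=-2, u≡3; β=-3, v≡1 (mod 7); (3|7)=-1, (1|7)=+1; sign (−1)^0·-1^-3·+1^-2 = -1.
Ram(-11, -102102) = {2, 7, 11, 13, 17, ∞}; no ℚ_2-point on the conic.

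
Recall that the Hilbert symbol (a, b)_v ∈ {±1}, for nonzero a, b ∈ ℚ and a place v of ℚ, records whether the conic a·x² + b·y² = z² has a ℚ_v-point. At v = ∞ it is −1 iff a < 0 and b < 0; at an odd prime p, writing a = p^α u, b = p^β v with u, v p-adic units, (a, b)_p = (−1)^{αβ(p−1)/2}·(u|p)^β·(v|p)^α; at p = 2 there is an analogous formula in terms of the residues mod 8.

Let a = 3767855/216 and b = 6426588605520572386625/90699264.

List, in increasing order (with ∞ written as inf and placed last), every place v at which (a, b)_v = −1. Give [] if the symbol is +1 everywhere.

[3, 5, 7, 13]

(a, b) ≡ (2730, 390) mod (ℚ^×)²; places V = {2, 3, 5, 7, 13, 29, ∞}.
(a,b)_7: α=3, u≡5; β=8, v≡3 (mod 7); (5|7)=-1, (3|7)=-1; sign (−1)^0·-1^8·-1^3 = -1.
(a,b)_∞: sgn(2730)=+, sgn(390)=+, so +1.
(a,b)_3: α=-3, u≡1; β=-11, v≡1 (mod 3); (1|3)=+1, (1|3)=+1; sign (−1)^1·+1^-11·+1^-3 = -1.
(a,b)_13: α=3, u≡8; β=9, v≡10 (mod 13); (8|13)=-1, (10|13)=+1; sign (−1)^0·-1^9·+1^3 = -1.
(a,b)_29: α=0, u≡9; β=2, v≡24 (mod 29); (9|29)=+1, (24|29)=+1; sign (−1)^0·+1^2·+1^0 = +1.
(a,b)_2: α=-3, β=-9; u≡5, v≡3 (mod 8); ε(u)ε(v)=0·1, αω(v)=-3·1, βω(u)=-9·1; sum ≡ 0  ⇒  +1.
(a,b)_5: α=1, u≡1; β=3, v≡2 (mod 5); (1|5)=+1, (2|5)=-1; sign (−1)^0·+1^3·-1^1 = -1.
|Ram(2730, 390)| = 4, even; anisotropic at {3, 5, 7, 13}.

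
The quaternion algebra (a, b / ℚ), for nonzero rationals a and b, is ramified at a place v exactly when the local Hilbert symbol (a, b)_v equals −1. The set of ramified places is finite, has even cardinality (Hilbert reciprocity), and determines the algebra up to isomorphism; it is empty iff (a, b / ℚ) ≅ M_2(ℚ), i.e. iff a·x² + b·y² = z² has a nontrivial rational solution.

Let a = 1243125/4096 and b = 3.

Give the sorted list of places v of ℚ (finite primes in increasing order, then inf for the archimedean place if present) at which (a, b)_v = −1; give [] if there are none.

Mod squares: a ≡ 221, b ≡ 3. Check v ∈ {∞, 2, 3, 5, 13, 17}.
v=∞: 221 > 0 and 3 > 0  ⇒  (a,b)_∞ = +1.
v=17: a=17^1·(≡9), b=17^0·(≡3) mod 17; (9|17)=+1, (3|17)=-1; (−1)^{1·0·8}·(+1)^0·(-1)^1 = -1.
v=3: a=3^2·(≡2), b=3^1·(≡1) mod 3; (2|3)=-1, (1|3)=+1; (−1)^{2·1·1}·(-1)^1·(+1)^2 = -1.
v=2: v_2(a)=-12, v_2(b)=0; units ≡ 5, 3 (mod 8); ε·ε+αω+βω = 0·1+-12·1+0·1 ≡ 0  ⇒  (a,b)_2 = +1.
v=5: a=5^4·(≡4), b=5^0·(≡3) mod 5; (4|5)=+1, (3|5)=-1; (−1)^{4·0·2}·(+1)^0·(-1)^4 = +1.
v=13: a=13^1·(≡10), b=13^0·(≡3) mod 13; (10|13)=+1, (3|13)=+1; (−1)^{1·0·6}·(+1)^0·(+1)^1 = +1.
(221, 3 / ℚ) ramifies at {3, 17}: a division algebra.

[3, 17]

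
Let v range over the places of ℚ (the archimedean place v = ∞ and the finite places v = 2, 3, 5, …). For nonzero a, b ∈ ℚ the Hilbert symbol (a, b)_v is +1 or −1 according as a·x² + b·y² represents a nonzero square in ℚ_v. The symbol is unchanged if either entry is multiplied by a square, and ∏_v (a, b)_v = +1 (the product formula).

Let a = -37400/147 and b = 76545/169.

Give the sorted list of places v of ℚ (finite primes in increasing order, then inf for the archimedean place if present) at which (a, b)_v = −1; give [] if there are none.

Mod squares: a ≡ -1122, b ≡ 105. Check v ∈ {∞, 2, 3, 5, 7, 11, 13, 17}.
v=11: a=11^1·(≡8), b=11^0·(≡10) mod 11; (8|11)=-1, (10|11)=-1; (−1)^{1·0·5}·(-1)^0·(-1)^1 = -1.
v=17: a=17^1·(≡4), b=17^0·(≡6) mod 17; (4|17)=+1, (6|17)=-1; (−1)^{1·0·8}·(+1)^0·(-1)^1 = -1.
v=3: a=3^-1·(≡1), b=3^7·(≡2) mod 3; (1|3)=+1, (2|3)=-1; (−1)^{-1·7·1}·(+1)^7·(-1)^-1 = +1.
v=∞: -1122 < 0 and 105 > 0  ⇒  (a,b)_∞ = +1.
v=2: v_2(a)=3, v_2(b)=0; units ≡ 7, 1 (mod 8); ε·ε+αω+βω = 1·0+3·0+0·0 ≡ 0  ⇒  (a,b)_2 = +1.
v=5: a=5^2·(≡2), b=5^1·(≡1) mod 5; (2|5)=-1, (1|5)=+1; (−1)^{2·1·2}·(-1)^1·(+1)^2 = -1.
v=7: a=7^-2·(≡5), b=7^1·(≡1) mod 7; (5|7)=-1, (1|7)=+1; (−1)^{-2·1·3}·(-1)^1·(+1)^-2 = -1.
v=13: a=13^0·(≡10), b=13^-2·(≡1) mod 13; (10|13)=+1, (1|13)=+1; (−1)^{0·-2·6}·(+1)^-2·(+1)^0 = +1.
(-1122, 105 / ℚ) ramifies at {5, 7, 11, 17}: a division algebra.

[5, 7, 11, 17]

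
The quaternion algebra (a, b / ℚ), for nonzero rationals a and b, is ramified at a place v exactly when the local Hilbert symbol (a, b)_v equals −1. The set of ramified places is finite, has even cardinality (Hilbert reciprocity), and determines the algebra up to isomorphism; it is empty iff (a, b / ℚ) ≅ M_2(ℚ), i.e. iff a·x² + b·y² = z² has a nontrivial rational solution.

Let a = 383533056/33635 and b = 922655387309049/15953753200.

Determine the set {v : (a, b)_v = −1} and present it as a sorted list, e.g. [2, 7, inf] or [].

Mod squares: a ≡ 35, b ≡ 7. Check v ∈ {∞, 2, 3, 5, 7, 11, 17, 19, 31, 43}.
v=7: a=7^-1·(≡6), b=7^-3·(≡4) mod 7; (6|7)=-1, (4|7)=+1; (−1)^{-1·-3·3}·(-1)^-3·(+1)^-1 = +1.
v=∞: 35 > 0 and 7 > 0  ⇒  (a,b)_∞ = +1.
v=5: a=5^-1·(≡3), b=5^-2·(≡3) mod 5; (3|5)=-1, (3|5)=-1; (−1)^{-1·-2·2}·(-1)^-2·(-1)^-1 = -1.
v=19: a=19^0·(≡5), b=19^2·(≡1) mod 19; (5|19)=+1, (1|19)=+1; (−1)^{0·2·9}·(+1)^2·(+1)^0 = +1.
v=17: a=17^2·(≡15), b=17^2·(≡7) mod 17; (15|17)=+1, (7|17)=-1; (−1)^{2·2·8}·(+1)^2·(-1)^2 = +1.
v=2: v_2(a)=14, v_2(b)=-4; units ≡ 3, 7 (mod 8); ε·ε+αω+βω = 1·1+14·0+-4·1 ≡ 1  ⇒  (a,b)_2 = -1.
v=11: a=11^0·(≡2), b=11^-2·(≡2) mod 11; (2|11)=-1, (2|11)=-1; (−1)^{0·-2·5}·(-1)^-2·(-1)^0 = +1.
v=31: a=31^-2·(≡16), b=31^-2·(≡4) mod 31; (16|31)=+1, (4|31)=+1; (−1)^{-2·-2·15}·(+1)^-2·(+1)^-2 = +1.
v=43: a=43^0·(≡21), b=43^2·(≡33) mod 43; (21|43)=+1, (33|43)=-1; (−1)^{0·2·21}·(+1)^2·(-1)^0 = +1.
v=3: a=3^4·(≡2), b=3^14·(≡1) mod 3; (2|3)=-1, (1|3)=+1; (−1)^{4·14·1}·(-1)^14·(+1)^4 = +1.
|Ram(35, 7)| = 2, even; anisotropic at {2, 5}.

[2, 5]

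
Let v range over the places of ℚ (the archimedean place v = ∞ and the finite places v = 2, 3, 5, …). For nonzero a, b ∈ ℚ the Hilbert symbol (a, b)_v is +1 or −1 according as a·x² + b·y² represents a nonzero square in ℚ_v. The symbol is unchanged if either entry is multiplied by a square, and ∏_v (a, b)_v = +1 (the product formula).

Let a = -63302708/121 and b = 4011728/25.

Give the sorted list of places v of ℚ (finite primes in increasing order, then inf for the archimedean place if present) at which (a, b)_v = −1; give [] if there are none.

Mod squares: a ≡ -322973, b ≡ 5117. Check v ∈ {∞, 2, 5, 7, 11, 17, 29, 37, 43}.
v=29: a=29^1·(≡13), b=29^0·(≡4) mod 29; (13|29)=+1, (4|29)=+1; (−1)^{1·0·14}·(+1)^0·(+1)^1 = +1.
v=2: v_2(a)=2, v_2(b)=4; units ≡ 3, 5 (mod 8); ε·ε+αω+βω = 1·0+2·1+4·1 ≡ 0  ⇒  (a,b)_2 = +1.
v=43: a=43^1·(≡1), b=43^1·(≡39) mod 43; (1|43)=+1, (39|43)=-1; (−1)^{1·1·21}·(+1)^1·(-1)^1 = +1.
v=17: a=17^0·(≡11), b=17^1·(≡3) mod 17; (11|17)=-1, (3|17)=-1; (−1)^{0·1·8}·(-1)^1·(-1)^0 = -1.
v=11: a=11^-2·(≡4), b=11^0·(≡2) mod 11; (4|11)=+1, (2|11)=-1; (−1)^{-2·0·5}·(+1)^0·(-1)^-2 = +1.
v=7: a=7^3·(≡3), b=7^3·(≡5) mod 7; (3|7)=-1, (5|7)=-1; (−1)^{3·3·3}·(-1)^3·(-1)^3 = -1.
v=∞: -322973 < 0 and 5117 > 0  ⇒  (a,b)_∞ = +1.
v=5: a=5^0·(≡2), b=5^-2·(≡3) mod 5; (2|5)=-1, (3|5)=-1; (−1)^{0·-2·2}·(-1)^-2·(-1)^0 = +1.
v=37: a=37^1·(≡7), b=37^0·(≡9) mod 37; (7|37)=+1, (9|37)=+1; (−1)^{1·0·18}·(+1)^0·(+1)^1 = +1.
Ram(-322973, 5117) = {7, 17}; no ℚ_7-point on the conic.

[7, 17]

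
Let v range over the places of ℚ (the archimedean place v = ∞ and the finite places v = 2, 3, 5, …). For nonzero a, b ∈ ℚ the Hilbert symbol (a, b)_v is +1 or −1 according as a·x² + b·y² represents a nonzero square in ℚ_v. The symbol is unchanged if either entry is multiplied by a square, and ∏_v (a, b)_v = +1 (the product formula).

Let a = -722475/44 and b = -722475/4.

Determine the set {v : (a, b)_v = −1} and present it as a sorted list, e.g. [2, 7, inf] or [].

[19, inf]

Mod squares: a ≡ -209, b ≡ -19. Check v ∈ {∞, 2, 3, 5, 11, 13, 19}.
v=19: a=19^1·(≡18), b=19^1·(≡8) mod 19; (18|19)=-1, (8|19)=-1; (−1)^{1·1·9}·(-1)^1·(-1)^1 = -1.
v=11: a=11^-1·(≡4), b=11^0·(≡4) mod 11; (4|11)=+1, (4|11)=+1; (−1)^{-1·0·5}·(+1)^0·(+1)^-1 = +1.
v=13: a=13^2·(≡3), b=13^2·(≡7) mod 13; (3|13)=+1, (7|13)=-1; (−1)^{2·2·6}·(+1)^2·(-1)^2 = +1.
v=5: a=5^2·(≡4), b=5^2·(≡4) mod 5; (4|5)=+1, (4|5)=+1; (−1)^{2·2·2}·(+1)^2·(+1)^2 = +1.
v=2: v_2(a)=-2, v_2(b)=-2; units ≡ 7, 5 (mod 8); ε·ε+αω+βω = 1·0+-2·1+-2·0 ≡ 0  ⇒  (a,b)_2 = +1.
v=∞: -209 < 0 and -19 < 0  ⇒  (a,b)_∞ = -1.
v=3: a=3^2·(≡1), b=3^2·(≡2) mod 3; (1|3)=+1, (2|3)=-1; (−1)^{2·2·1}·(+1)^2·(-1)^2 = +1.
Ram(-209, -19) = {19, ∞}; no ℚ_19-point on the conic.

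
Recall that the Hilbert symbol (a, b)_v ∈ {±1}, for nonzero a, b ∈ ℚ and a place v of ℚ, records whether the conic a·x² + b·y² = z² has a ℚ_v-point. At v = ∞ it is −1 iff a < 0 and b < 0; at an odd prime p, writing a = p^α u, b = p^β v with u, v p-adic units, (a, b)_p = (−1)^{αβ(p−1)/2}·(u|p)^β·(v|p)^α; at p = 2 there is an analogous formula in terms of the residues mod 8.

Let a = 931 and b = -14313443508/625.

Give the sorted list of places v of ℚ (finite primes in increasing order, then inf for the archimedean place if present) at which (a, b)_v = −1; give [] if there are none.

[2, 7]

Mod squares: a ≡ 19, b ≡ -133. Check v ∈ {∞, 2, 3, 5, 7, 13, 19}.
v=7: a=7^2·(≡5), b=7^3·(≡4) mod 7; (5|7)=-1, (4|7)=+1; (−1)^{2·3·3}·(-1)^3·(+1)^2 = -1.
v=∞: 19 > 0 and -133 < 0  ⇒  (a,b)_∞ = +1.
v=13: a=13^0·(≡8), b=13^2·(≡3) mod 13; (8|13)=-1, (3|13)=+1; (−1)^{0·2·6}·(-1)^2·(+1)^0 = +1.
v=3: a=3^0·(≡1), b=3^2·(≡2) mod 3; (1|3)=+1, (2|3)=-1; (−1)^{0·2·1}·(+1)^2·(-1)^0 = +1.
v=2: v_2(a)=0, v_2(b)=2; units ≡ 3, 3 (mod 8); ε·ε+αω+βω = 1·1+0·1+2·1 ≡ 1  ⇒  (a,b)_2 = -1.
v=19: a=19^1·(≡11), b=19^3·(≡2) mod 19; (11|19)=+1, (2|19)=-1; (−1)^{1·3·9}·(+1)^3·(-1)^1 = +1.
v=5: a=5^0·(≡1), b=5^-4·(≡2) mod 5; (1|5)=+1, (2|5)=-1; (−1)^{0·-4·2}·(+1)^-4·(-1)^0 = +1.
|Ram(19, -133)| = 2, even; anisotropic at {2, 7}.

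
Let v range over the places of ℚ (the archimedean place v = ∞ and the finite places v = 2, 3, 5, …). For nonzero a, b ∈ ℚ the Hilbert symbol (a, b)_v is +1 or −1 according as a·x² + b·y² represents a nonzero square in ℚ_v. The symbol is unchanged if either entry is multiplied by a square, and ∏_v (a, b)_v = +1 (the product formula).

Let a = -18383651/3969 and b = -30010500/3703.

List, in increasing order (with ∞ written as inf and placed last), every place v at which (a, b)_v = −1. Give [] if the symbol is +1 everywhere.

[13, 19, 31, inf]

Mod squares: a ≡ -899, b ≡ -25935. Check v ∈ {∞, 2, 3, 5, 7, 11, 13, 19, 23, 29, 31}.
v=3: a=3^-4·(≡1), b=3^5·(≡1) mod 3; (1|3)=+1, (1|3)=+1; (−1)^{-4·5·1}·(+1)^5·(+1)^-4 = +1.
v=7: a=7^-2·(≡2), b=7^-1·(≡3) mod 7; (2|7)=+1, (3|7)=-1; (−1)^{-2·-1·3}·(+1)^-1·(-1)^-2 = +1.
v=29: a=29^1·(≡2), b=29^0·(≡22) mod 29; (2|29)=-1, (22|29)=+1; (−1)^{1·0·14}·(-1)^0·(+1)^1 = +1.
v=11: a=11^2·(≡5), b=11^0·(≡9) mod 11; (5|11)=+1, (9|11)=+1; (−1)^{2·0·5}·(+1)^0·(+1)^2 = +1.
v=13: a=13^2·(≡11), b=13^1·(≡6) mod 13; (11|13)=-1, (6|13)=-1; (−1)^{2·1·6}·(-1)^1·(-1)^2 = -1.
v=∞: -899 < 0 and -25935 < 0  ⇒  (a,b)_∞ = -1.
v=31: a=31^1·(≡9), b=31^0·(≡3) mod 31; (9|31)=+1, (3|31)=-1; (−1)^{1·0·15}·(+1)^0·(-1)^1 = -1.
v=23: a=23^0·(≡5), b=23^-2·(≡12) mod 23; (5|23)=-1, (12|23)=+1; (−1)^{0·-2·11}·(-1)^-2·(+1)^0 = +1.
v=2: v_2(a)=0, v_2(b)=2; units ≡ 5, 1 (mod 8); ε·ε+αω+βω = 0·0+0·0+2·1 ≡ 0  ⇒  (a,b)_2 = +1.
v=5: a=5^0·(≡1), b=5^3·(≡2) mod 5; (1|5)=+1, (2|5)=-1; (−1)^{0·3·2}·(+1)^3·(-1)^0 = +1.
v=19: a=19^0·(≡15), b=19^1·(≡15) mod 19; (15|19)=-1, (15|19)=-1; (−1)^{0·1·9}·(-1)^1·(-1)^0 = -1.
|Ram(-899, -25935)| = 4, even; anisotropic at {13, 19, 31, ∞}.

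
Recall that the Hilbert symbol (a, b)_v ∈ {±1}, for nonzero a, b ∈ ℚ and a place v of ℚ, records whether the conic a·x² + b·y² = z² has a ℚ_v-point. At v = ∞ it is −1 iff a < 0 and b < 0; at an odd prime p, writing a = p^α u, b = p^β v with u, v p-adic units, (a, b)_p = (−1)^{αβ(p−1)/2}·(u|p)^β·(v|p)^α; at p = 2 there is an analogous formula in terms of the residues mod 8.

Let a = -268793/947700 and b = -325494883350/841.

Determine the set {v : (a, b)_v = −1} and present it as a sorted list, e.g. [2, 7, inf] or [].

(a, b) ≡ (-3494309, -160738214) mod (ℚ^×)²; places V = {2, 3, 5, 7, 13, 19, 23, 29, 43, 47, ∞}.
(a,b)_43: α=1, u≡18; β=1, v≡25 (mod 43); (18|43)=-1, (25|43)=+1; sign (−1)^1·-1^1·+1^1 = +1.
(a,b)_29: α=0, u≡17; β=-2, v≡5 (mod 29); (17|29)=-1, (5|29)=+1; sign (−1)^0·-1^-2·+1^0 = +1.
(a,b)_3: α=-6, u≡1; β=4, v≡1 (mod 3); (1|3)=+1, (1|3)=+1; sign (−1)^0·+1^4·+1^-6 = +1.
(a,b)_2: α=-2, β=1; u≡3, v≡5 (mod 8); ε(u)ε(v)=1·0, αω(v)=-2·1, βω(u)=1·1; sum ≡ 1  ⇒  -1.
(a,b)_19: α=1, u≡11; β=1, v≡14 (mod 19); (11|19)=+1, (14|19)=-1; sign (−1)^1·+1^1·-1^1 = +1.
(a,b)_7: α=1, u≡2; β=1, v≡4 (mod 7); (2|7)=+1, (4|7)=+1; sign (−1)^1·+1^1·+1^1 = -1.
(a,b)_13: α=-1, u≡11; β=1, v≡3 (mod 13); (11|13)=-1, (3|13)=+1; sign (−1)^0·-1^1·+1^-1 = -1.
(a,b)_5: α=-2, u≡4; β=2, v≡1 (mod 5); (4|5)=+1, (1|5)=+1; sign (−1)^0·+1^2·+1^-2 = +1.
(a,b)_23: α=0, u≡1; β=1, v≡16 (mod 23); (1|23)=+1, (16|23)=+1; sign (−1)^0·+1^1·+1^0 = +1.
(a,b)_47: α=1, u≡4; β=1, v≡15 (mod 47); (4|47)=+1, (15|47)=-1; sign (−1)^1·+1^1·-1^1 = +1.
(a,b)_∞: sgn(-3494309)=−, sgn(-160738214)=−, so -1.
|Ram(-3494309, -160738214)| = 4, even; anisotropic at {2, 7, 13, ∞}.

[2, 7, 13, inf]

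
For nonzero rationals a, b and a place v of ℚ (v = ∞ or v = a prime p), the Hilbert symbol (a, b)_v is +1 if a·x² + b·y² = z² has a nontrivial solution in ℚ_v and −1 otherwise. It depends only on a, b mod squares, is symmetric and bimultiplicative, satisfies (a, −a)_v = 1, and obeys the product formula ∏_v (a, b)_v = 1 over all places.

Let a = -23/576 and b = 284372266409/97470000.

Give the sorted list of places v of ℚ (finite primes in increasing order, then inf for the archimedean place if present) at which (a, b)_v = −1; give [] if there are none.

Mod squares: a ≡ -23, b ≡ 113883. Check v ∈ {∞, 2, 3, 5, 7, 11, 17, 19, 23, 29}.
v=∞: -23 < 0 and 113883 > 0  ⇒  (a,b)_∞ = +1.
v=19: a=19^0·(≡12), b=19^-2·(≡17) mod 19; (12|19)=-1, (17|19)=+1; (−1)^{0·-2·9}·(-1)^-2·(+1)^0 = +1.
v=2: v_2(a)=-6, v_2(b)=-4; units ≡ 1, 3 (mod 8); ε·ε+αω+βω = 0·1+-6·1+-4·0 ≡ 0  ⇒  (a,b)_2 = +1.
v=5: a=5^0·(≡2), b=5^-4·(≡2) mod 5; (2|5)=-1, (2|5)=-1; (−1)^{0·-4·2}·(-1)^-4·(-1)^0 = +1.
v=17: a=17^0·(≡3), b=17^3·(≡16) mod 17; (3|17)=-1, (16|17)=+1; (−1)^{0·3·8}·(-1)^3·(+1)^0 = -1.
v=11: a=11^0·(≡8), b=11^1·(≡10) mod 11; (8|11)=-1, (10|11)=-1; (−1)^{0·1·5}·(-1)^1·(-1)^0 = -1.
v=7: a=7^0·(≡6), b=7^3·(≡1) mod 7; (6|7)=-1, (1|7)=+1; (−1)^{0·3·3}·(-1)^3·(+1)^0 = -1.
v=3: a=3^-2·(≡1), b=3^-3·(≡2) mod 3; (1|3)=+1, (2|3)=-1; (−1)^{-2·-3·1}·(+1)^-3·(-1)^-2 = +1.
v=23: a=23^1·(≡22), b=23^2·(≡19) mod 23; (22|23)=-1, (19|23)=-1; (−1)^{1·2·11}·(-1)^2·(-1)^1 = -1.
v=29: a=29^0·(≡13), b=29^1·(≡18) mod 29; (13|29)=+1, (18|29)=-1; (−1)^{0·1·14}·(+1)^1·(-1)^0 = +1.
|Ram(-23, 113883)| = 4, even; anisotropic at {7, 11, 17, 23}.

[7, 11, 17, 23]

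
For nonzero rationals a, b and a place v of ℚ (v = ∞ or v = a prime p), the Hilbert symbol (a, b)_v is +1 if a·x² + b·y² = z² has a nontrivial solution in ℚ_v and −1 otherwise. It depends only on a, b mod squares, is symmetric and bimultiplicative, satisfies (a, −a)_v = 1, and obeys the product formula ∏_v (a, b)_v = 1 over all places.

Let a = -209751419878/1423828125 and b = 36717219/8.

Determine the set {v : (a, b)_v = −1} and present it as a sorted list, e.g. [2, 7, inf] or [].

[2, 5]

Mod squares: a ≡ -110, b ≡ 22. Check v ∈ {∞, 2, 3, 5, 7, 11, 13, 29, 37}.
v=2: v_2(a)=1, v_2(b)=-3; units ≡ 1, 3 (mod 8); ε·ε+αω+βω = 0·1+1·1+-3·0 ≡ 1  ⇒  (a,b)_2 = -1.
v=37: a=37^2·(≡11), b=37^0·(≡29) mod 37; (11|37)=+1, (29|37)=-1; (−1)^{2·0·18}·(+1)^0·(-1)^2 = +1.
v=13: a=13^2·(≡2), b=13^0·(≡4) mod 13; (2|13)=-1, (4|13)=+1; (−1)^{2·0·6}·(-1)^0·(+1)^2 = +1.
v=7: a=7^2·(≡4), b=7^2·(≡2) mod 7; (4|7)=+1, (2|7)=+1; (−1)^{2·2·3}·(+1)^2·(+1)^2 = +1.
v=29: a=29^2·(≡13), b=29^2·(≡9) mod 29; (13|29)=+1, (9|29)=+1; (−1)^{2·2·14}·(+1)^2·(+1)^2 = +1.
v=5: a=5^-9·(≡3), b=5^0·(≡3) mod 5; (3|5)=-1, (3|5)=-1; (−1)^{-9·0·2}·(-1)^0·(-1)^-9 = -1.
v=11: a=11^1·(≡9), b=11^1·(≡7) mod 11; (9|11)=+1, (7|11)=-1; (−1)^{1·1·5}·(+1)^1·(-1)^1 = +1.
v=3: a=3^-6·(≡1), b=3^4·(≡1) mod 3; (1|3)=+1, (1|3)=+1; (−1)^{-6·4·1}·(+1)^4·(+1)^-6 = +1.
v=∞: -110 < 0 and 22 > 0  ⇒  (a,b)_∞ = +1.
|Ram(-110, 22)| = 2, even; anisotropic at {2, 5}.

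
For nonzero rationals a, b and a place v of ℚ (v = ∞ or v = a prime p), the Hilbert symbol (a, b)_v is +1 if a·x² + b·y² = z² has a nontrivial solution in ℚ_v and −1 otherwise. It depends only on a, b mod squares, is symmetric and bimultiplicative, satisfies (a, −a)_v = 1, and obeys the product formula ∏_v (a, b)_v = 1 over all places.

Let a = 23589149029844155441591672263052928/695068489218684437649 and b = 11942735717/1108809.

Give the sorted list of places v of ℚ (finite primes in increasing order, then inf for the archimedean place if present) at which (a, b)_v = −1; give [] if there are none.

[2, 11, 23, 41]

Mod squares: a ≡ 81098, b ≡ 10373. Check v ∈ {∞, 2, 3, 11, 13, 23, 29, 31, 37, 41, 43, 59}.
v=2: v_2(a)=7, v_2(b)=0; units ≡ 5, 5 (mod 8); ε·ε+αω+βω = 0·0+7·1+0·1 ≡ 1  ⇒  (a,b)_2 = -1.
v=3: a=3^-16·(≡2), b=3^-8·(≡2) mod 3; (2|3)=-1, (2|3)=-1; (−1)^{-16·-8·1}·(-1)^-8·(-1)^-16 = +1.
v=31: a=31^-2·(≡19), b=31^0·(≡8) mod 31; (19|31)=+1, (8|31)=+1; (−1)^{-2·0·15}·(+1)^0·(+1)^-2 = +1.
v=43: a=43^1·(≡33), b=43^0·(≡31) mod 43; (33|43)=-1, (31|43)=+1; (−1)^{1·0·21}·(-1)^0·(+1)^1 = +1.
v=23: a=23^1·(≡17), b=23^1·(≡11) mod 23; (17|23)=-1, (11|23)=-1; (−1)^{1·1·11}·(-1)^1·(-1)^1 = -1.
v=59: a=59^-2·(≡34), b=59^0·(≡28) mod 59; (34|59)=-1, (28|59)=+1; (−1)^{-2·0·29}·(-1)^0·(+1)^-2 = +1.
v=37: a=37^6·(≡23), b=37^2·(≡8) mod 37; (23|37)=-1, (8|37)=-1; (−1)^{6·2·18}·(-1)^2·(-1)^6 = +1.
v=13: a=13^-6·(≡4), b=13^-2·(≡9) mod 13; (4|13)=+1, (9|13)=+1; (−1)^{-6·-2·6}·(+1)^-2·(+1)^-6 = +1.
v=∞: 81098 > 0 and 10373 > 0  ⇒  (a,b)_∞ = +1.
v=11: a=11^6·(≡10), b=11^1·(≡10) mod 11; (10|11)=-1, (10|11)=-1; (−1)^{6·1·5}·(-1)^1·(-1)^6 = -1.
v=29: a=29^6·(≡18), b=29^2·(≡9) mod 29; (18|29)=-1, (9|29)=+1; (−1)^{6·2·14}·(-1)^2·(+1)^6 = +1.
v=41: a=41^3·(≡5), b=41^1·(≡3) mod 41; (5|41)=+1, (3|41)=-1; (−1)^{3·1·20}·(+1)^1·(-1)^3 = -1.
(81098, 10373 / ℚ) ramifies at {2, 11, 23, 41}: a division algebra.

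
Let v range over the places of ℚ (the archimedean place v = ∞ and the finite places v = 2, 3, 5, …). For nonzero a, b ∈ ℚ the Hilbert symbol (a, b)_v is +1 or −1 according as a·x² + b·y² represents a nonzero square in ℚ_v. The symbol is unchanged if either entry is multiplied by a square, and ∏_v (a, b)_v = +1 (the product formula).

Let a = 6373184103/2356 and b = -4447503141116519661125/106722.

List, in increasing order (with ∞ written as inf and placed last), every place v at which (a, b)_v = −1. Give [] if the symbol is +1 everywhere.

[5, 13, 23, 37]

(a, b) ≡ (6516107, -10810) mod (ℚ^×)²; places V = {2, 3, 5, 7, 11, 13, 19, 23, 31, 37, 47, ∞}.
(a,b)_37: α=1, u≡30; β=2, v≡17 (mod 37); (30|37)=+1, (17|37)=-1; sign (−1)^0·+1^2·-1^1 = -1.
(a,b)_3: α=2, u≡2; β=-2, v≡2 (mod 3); (2|3)=-1, (2|3)=-1; sign (−1)^0·-1^-2·-1^2 = +1.
(a,b)_13: α=1, u≡11; β=2, v≡5 (mod 13); (11|13)=-1, (5|13)=-1; sign (−1)^0·-1^2·-1^1 = -1.
(a,b)_47: α=0, u≡6; β=1, v≡20 (mod 47); (6|47)=+1, (20|47)=-1; sign (−1)^0·+1^1·-1^0 = +1.
(a,b)_7: α=0, u≡5; β=-2, v≡3 (mod 7); (5|7)=-1, (3|7)=-1; sign (−1)^0·-1^-2·-1^0 = +1.
(a,b)_11: α=2, u≡3; β=-2, v≡4 (mod 11); (3|11)=+1, (4|11)=+1; sign (−1)^0·+1^-2·+1^2 = +1.
(a,b)_∞: sgn(6516107)=+, sgn(-10810)=−, so +1.
(a,b)_19: α=-1, u≡10; β=0, v≡4 (mod 19); (10|19)=-1, (4|19)=+1; sign (−1)^0·-1^0·+1^-1 = +1.
(a,b)_31: α=-1, u≡11; β=2, v≡19 (mod 31); (11|31)=-1, (19|31)=+1; sign (−1)^0·-1^2·+1^-1 = +1.
(a,b)_23: α=3, u≡3; β=7, v≡8 (mod 23); (3|23)=+1, (8|23)=+1; sign (−1)^1·+1^7·+1^3 = -1.
(a,b)_5: α=0, u≡3; β=3, v≡3 (mod 5); (3|5)=-1, (3|5)=-1; sign (−1)^0·-1^3·-1^0 = -1.
(a,b)_2: α=-2, β=-1; u≡3, v≡3 (mod 8); ε(u)ε(v)=1·1, αω(v)=-2·1, βω(u)=-1·1; sum ≡ 0  ⇒  +1.
Ram(6516107, -10810) = {5, 13, 23, 37}; no ℚ_5-point on the conic.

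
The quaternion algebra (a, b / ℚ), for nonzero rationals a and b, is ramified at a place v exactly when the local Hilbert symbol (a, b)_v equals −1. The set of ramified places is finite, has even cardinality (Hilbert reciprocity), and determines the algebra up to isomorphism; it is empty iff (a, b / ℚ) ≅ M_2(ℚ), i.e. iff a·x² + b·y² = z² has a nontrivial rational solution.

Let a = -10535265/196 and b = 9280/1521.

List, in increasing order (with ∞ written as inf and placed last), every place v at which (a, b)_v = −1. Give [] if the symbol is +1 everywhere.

[5, 13, 23, 29]

Mod squares: a ≡ -130065, b ≡ 145. Check v ∈ {∞, 2, 3, 5, 7, 13, 23, 29}.
v=29: a=29^1·(≡21), b=29^1·(≡9) mod 29; (21|29)=-1, (9|29)=+1; (−1)^{1·1·14}·(-1)^1·(+1)^1 = -1.
v=2: v_2(a)=-2, v_2(b)=6; units ≡ 7, 1 (mod 8); ε·ε+αω+βω = 1·0+-2·0+6·0 ≡ 0  ⇒  (a,b)_2 = +1.
v=5: a=5^1·(≡2), b=5^1·(≡1) mod 5; (2|5)=-1, (1|5)=+1; (−1)^{1·1·2}·(-1)^1·(+1)^1 = -1.
v=7: a=7^-2·(≡2), b=7^0·(≡6) mod 7; (2|7)=+1, (6|7)=-1; (−1)^{-2·0·3}·(+1)^0·(-1)^-2 = +1.
v=∞: -130065 < 0 and 145 > 0  ⇒  (a,b)_∞ = +1.
v=23: a=23^1·(≡3), b=23^0·(≡19) mod 23; (3|23)=+1, (19|23)=-1; (−1)^{1·0·11}·(+1)^0·(-1)^1 = -1.
v=3: a=3^5·(≡1), b=3^-2·(≡1) mod 3; (1|3)=+1, (1|3)=+1; (−1)^{5·-2·1}·(+1)^-2·(+1)^5 = +1.
v=13: a=13^1·(≡2), b=13^-2·(≡7) mod 13; (2|13)=-1, (7|13)=-1; (−1)^{1·-2·6}·(-1)^-2·(-1)^1 = -1.
(-130065, 145 / ℚ) ramifies at {5, 13, 23, 29}: a division algebra.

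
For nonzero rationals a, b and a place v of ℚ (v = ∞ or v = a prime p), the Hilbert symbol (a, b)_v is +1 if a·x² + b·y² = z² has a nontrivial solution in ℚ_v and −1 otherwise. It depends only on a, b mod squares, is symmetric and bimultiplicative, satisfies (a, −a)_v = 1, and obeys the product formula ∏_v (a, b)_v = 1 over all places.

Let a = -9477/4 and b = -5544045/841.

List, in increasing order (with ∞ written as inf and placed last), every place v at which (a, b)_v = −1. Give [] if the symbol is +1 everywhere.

Mod squares: a ≡ -13, b ≡ -5. Check v ∈ {∞, 2, 3, 5, 13, 29}.
v=2: v_2(a)=-2, v_2(b)=0; units ≡ 3, 3 (mod 8); ε·ε+αω+βω = 1·1+-2·1+0·1 ≡ 1  ⇒  (a,b)_2 = -1.
v=∞: -13 < 0 and -5 < 0  ⇒  (a,b)_∞ = -1.
v=13: a=13^1·(≡3), b=13^2·(≡8) mod 13; (3|13)=+1, (8|13)=-1; (−1)^{1·2·6}·(+1)^2·(-1)^1 = -1.
v=29: a=29^0·(≡16), b=29^-2·(≡1) mod 29; (16|29)=+1, (1|29)=+1; (−1)^{0·-2·14}·(+1)^-2·(+1)^0 = +1.
v=3: a=3^6·(≡2), b=3^8·(≡1) mod 3; (2|3)=-1, (1|3)=+1; (−1)^{6·8·1}·(-1)^8·(+1)^6 = +1.
v=5: a=5^0·(≡2), b=5^1·(≡1) mod 5; (2|5)=-1, (1|5)=+1; (−1)^{0·1·2}·(-1)^1·(+1)^0 = -1.
|Ram(-13, -5)| = 4, even; anisotropic at {2, 5, 13, ∞}.

[2, 5, 13, inf]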